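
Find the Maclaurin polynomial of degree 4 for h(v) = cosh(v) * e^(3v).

Expand each factor separately, then convolve coefficients.

17*v^4/3 + 6*v^3 + 5*v^2 + 3*v + 1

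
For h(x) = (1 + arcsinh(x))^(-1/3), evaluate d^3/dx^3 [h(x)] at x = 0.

-19/27

Plug the Maclaurin series of the inner function into that of the outer and collect terms.
The coefficient of x^3 in the expansion is -19/162, so h′′′(0) = 3! * (-19/162) = -19/27.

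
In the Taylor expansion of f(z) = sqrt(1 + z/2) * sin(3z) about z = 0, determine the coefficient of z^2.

Take the Cauchy product of the two expansions.

3/4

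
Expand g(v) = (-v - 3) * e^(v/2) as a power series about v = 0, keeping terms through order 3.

-3*v^3/16 - 7*v^2/8 - 5*v/2 - 3

Multiply each power in the prefactor through the base expansion.
g(0) = -3
g′(0) = -5/2
g′′(0) = -7/4
g′′′(0) = -9/8
Dividing each by k! gives the coefficients c_0, ..., c_3.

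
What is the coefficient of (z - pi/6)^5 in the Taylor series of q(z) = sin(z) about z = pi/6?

q(pi/6) = 1/2
q′(pi/6) = sqrt(3)/2
q′′(pi/6) = -1/2
q′′′(pi/6) = -sqrt(3)/2
q^(4)(pi/6) = 1/2
q^(5)(pi/6) = sqrt(3)/2
Dividing each by k! gives the coefficients c_0, ..., c_5.

sqrt(3)/240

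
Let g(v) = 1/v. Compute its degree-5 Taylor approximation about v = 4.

-(v - 4)^5/4096 + (v - 4)^4/1024 - (v - 4)^3/256 + (v - 4)^2/64 - (v - 4)/16 + 1/4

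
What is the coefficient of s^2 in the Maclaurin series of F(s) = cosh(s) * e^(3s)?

5

Take the Cauchy product of the two expansions.
[s^0] = 1;  [s^1] = 3;  [s^2] = 5.
So c_2 = F′′(0)/2! = 5.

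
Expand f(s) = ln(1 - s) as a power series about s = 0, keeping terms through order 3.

f(0) = 0
f′(0) = -1
f′′(0) = -1
f′′′(0) = -2

-s^3/3 - s^2/2 - s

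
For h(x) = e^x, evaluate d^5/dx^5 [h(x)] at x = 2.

e^(2)

Differentiate repeatedly and evaluate at the center.
The coefficient of (x - 2)^5 in the expansion is e^(2)/120, so h^(5)(2) = 5! * (e^(2)/120) = e^(2).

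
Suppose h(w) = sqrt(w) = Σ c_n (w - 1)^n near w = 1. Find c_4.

-5/128

h(1) = 1
h′(1) = 1/2
h′′(1) = -1/4
h′′′(1) = 3/8
h^(4)(1) = -15/16
Then c_k = h^(k)(1)/k! gives each Taylor coefficient.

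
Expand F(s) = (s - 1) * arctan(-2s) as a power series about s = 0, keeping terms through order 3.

Shift and add copies of the series according to the polynomial's terms.
F(0) = 0
F′(0) = 2
F′′(0) = -4
F′′′(0) = -16

-8*s^3/3 - 2*s^2 + 2*s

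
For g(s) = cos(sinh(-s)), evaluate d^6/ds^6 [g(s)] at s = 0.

Plug the Maclaurin series of the inner function into that of the outer and collect terms.
From the series, [s^6] g = 1/240; multiply by 6! = 720 to get 3.

3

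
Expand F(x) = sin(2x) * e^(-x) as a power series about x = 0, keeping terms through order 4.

Expand each factor separately, then convolve coefficients.
F(0) = 0
F′(0) = 2
F′′(0) = -4
F′′′(0) = -2
F^(4)(0) = 24

x^4 - x^3/3 - 2*x^2 + 2*x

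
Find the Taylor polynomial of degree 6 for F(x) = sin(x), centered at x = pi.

Use the known series and substitute for the argument.

-(x - pi)^5/120 + (x - pi)^3/6 - (x - pi)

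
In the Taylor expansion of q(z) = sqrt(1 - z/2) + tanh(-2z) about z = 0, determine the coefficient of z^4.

-5/2048

Combine the two series term by term.
[z^0] = 1;  [z^1] = -9/4;  [z^2] = -1/32;  [z^3] = 1021/384;  [z^4] = -5/2048.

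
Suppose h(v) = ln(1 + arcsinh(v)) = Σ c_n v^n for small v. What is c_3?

1/6

Substitute the inner expansion into the outer series and collect powers.
[v^0] = 0;  [v^1] = 1;  [v^2] = -1/2;  [v^3] = 1/6.
So c_3 = h′′′(0)/3! = 1/6.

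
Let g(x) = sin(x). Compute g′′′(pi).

The coefficient of (x - pi)^3 in the expansion is 1/6, so g′′′(pi) = 3! * (1/6) = 1.

1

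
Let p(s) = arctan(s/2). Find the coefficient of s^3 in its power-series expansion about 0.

p(0) = 0
p′(0) = 1/2
p′′(0) = 0
p′′′(0) = -1/4
Then c_k = p^(k)(0)/k! gives each Taylor coefficient.

-1/24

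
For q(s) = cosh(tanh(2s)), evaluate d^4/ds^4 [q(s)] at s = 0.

-112

Substitute the inner expansion into the outer series and collect powers.
From the series, [s^4] q = -14/3; multiply by 4! = 24 to get -112.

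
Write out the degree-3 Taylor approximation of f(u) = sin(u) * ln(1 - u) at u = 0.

Expand each factor separately, then convolve coefficients.
[u^0] = 0;  [u^1] = 0;  [u^2] = -1;  [u^3] = -1/2.

-u^3/2 - u^2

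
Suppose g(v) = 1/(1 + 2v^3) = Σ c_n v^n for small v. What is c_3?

[v^0] = 1;  [v^1] = 0;  [v^2] = 0;  [v^3] = -2.
So c_3 = g′′′(0)/3! = -2.

-2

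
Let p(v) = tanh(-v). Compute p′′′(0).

2

The coefficient of v^3 in the expansion is 1/3, so p′′′(0) = 3! * (1/3) = 2.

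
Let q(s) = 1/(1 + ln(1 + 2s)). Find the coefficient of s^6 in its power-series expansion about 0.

Plug the Maclaurin series of the inner function into that of the outer and collect terms.
q(0) = 1
q′(0) = -2
q′′(0) = 12
q′′′(0) = -112
q^(4)(0) = 1408
q^(5)(0) = -1800*2^(13/14)*3^(45/56)*5^(38/63)*7^(1/126)
q^(6)(0) = 420992
So c_6 = q^(6)(0)/6! = 26312/45.

26312/45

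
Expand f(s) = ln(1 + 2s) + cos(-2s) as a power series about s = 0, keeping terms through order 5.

32*s^5/5 - 10*s^4/3 + 8*s^3/3 - 4*s^2 + 2*s + 1

Add the two expansions coefficient-wise.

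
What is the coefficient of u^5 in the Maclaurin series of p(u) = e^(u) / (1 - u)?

Take the Cauchy product of the two expansions.
p(0) = 1
p′(0) = 2
p′′(0) = 5
p′′′(0) = 16
p^(4)(0) = 65
p^(5)(0) = 326
Then c_k = p^(k)(0)/k! gives each Taylor coefficient.

163/60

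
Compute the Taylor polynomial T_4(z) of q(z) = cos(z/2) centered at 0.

z^4/384 - z^2/8 + 1

[z^0] = 1;  [z^1] = 0;  [z^2] = -1/8;  [z^3] = 0;  [z^4] = 1/384.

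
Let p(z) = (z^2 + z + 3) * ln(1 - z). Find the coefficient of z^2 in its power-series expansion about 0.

Shift and add copies of the series according to the polynomial's terms.
p(0) = 0
p′(0) = -3
p′′(0) = -5
The Taylor polynomial is Σ p^(k)(0)/k! · z^k.

-5/2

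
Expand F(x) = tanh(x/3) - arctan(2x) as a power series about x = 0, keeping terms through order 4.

215*x^3/81 - 5*x/3

Combine the two series term by term.
F(0) = 0
F′(0) = -5/3
F′′(0) = 0
F′′′(0) = 430/27
F^(4)(0) = 0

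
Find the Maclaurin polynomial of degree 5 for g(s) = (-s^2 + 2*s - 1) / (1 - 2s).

-8*s^5 - 4*s^4 - 2*s^3 - s^2 - 1

Distribute the polynomial across the series and collect like powers.
[s^0] = -1;  [s^1] = 0;  [s^2] = -1;  [s^3] = -2;  [s^4] = -4;  [s^5] = -8.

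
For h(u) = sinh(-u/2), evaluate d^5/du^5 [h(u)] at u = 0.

-1/32

Apply the Taylor formula c_k = f^(k)(a)/k!.
The coefficient of u^5 in the expansion is -1/3840, so h^(5)(0) = 5! * (-1/3840) = -1/32.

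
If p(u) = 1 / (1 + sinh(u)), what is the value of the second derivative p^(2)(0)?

2

Write 1/(1+u) = 1 - u + u^2 - u^3 + ... and substitute the series for u.
From the series, [u^2] p = 1; multiply by 2! = 2 to get 2.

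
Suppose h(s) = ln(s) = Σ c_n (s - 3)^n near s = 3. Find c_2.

Use the known series and substitute for the argument.
h(3) = ln(3)
h′(3) = 1/3
h′′(3) = -1/9

-1/18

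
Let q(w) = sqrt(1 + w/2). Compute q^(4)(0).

-15/256

The coefficient of w^4 in the expansion is -5/2048, so q^(4)(0) = 4! * (-5/2048) = -15/256.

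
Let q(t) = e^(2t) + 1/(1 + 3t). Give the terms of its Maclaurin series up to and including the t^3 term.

-77*t^3/3 + 11*t^2 - t + 2

Expand each term separately and add.
[t^0] = 2;  [t^1] = -1;  [t^2] = 11;  [t^3] = -77/3.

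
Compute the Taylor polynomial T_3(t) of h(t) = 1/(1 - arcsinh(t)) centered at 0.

5*t^3/6 + t^2 + t + 1

Substitute the inner expansion into the outer series and collect powers.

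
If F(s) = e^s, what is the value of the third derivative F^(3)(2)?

The coefficient of (s - 2)^3 in the expansion is e^(2)/6, so F′′′(2) = 3! * (e^(2)/6) = e^(2).

e^(2)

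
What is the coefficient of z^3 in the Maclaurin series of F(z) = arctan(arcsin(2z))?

Compose series: expand the inner function first, then feed it into the outer expansion.

-4/3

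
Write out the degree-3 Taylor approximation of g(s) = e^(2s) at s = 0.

4*s^3/3 + 2*s^2 + 2*s + 1

g(0) = 1
g′(0) = 2
g′′(0) = 4
g′′′(0) = 8
Dividing each by k! gives the coefficients c_0, ..., c_3.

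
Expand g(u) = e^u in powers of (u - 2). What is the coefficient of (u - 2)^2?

[(u - 2)^0] = e^(2);  [(u - 2)^1] = e^(2);  [(u - 2)^2] = e^(2)/2.
So c_2 = g′′(2)/2! = e^(2)/2.

e^(2)/2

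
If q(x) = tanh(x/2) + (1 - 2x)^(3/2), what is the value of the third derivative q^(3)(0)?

11/4

Expand each term separately and add.
The coefficient of x^3 in the expansion is 11/24, so q′′′(0) = 3! * (11/24) = 11/4.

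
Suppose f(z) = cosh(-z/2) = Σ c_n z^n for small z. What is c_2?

c_2 = f′′(0)/2! = 1/8.

1/8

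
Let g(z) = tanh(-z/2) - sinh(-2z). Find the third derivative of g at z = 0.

33/4

Add the two expansions coefficient-wise.
From the series, [z^3] g = 11/8; multiply by 3! = 6 to get 33/4.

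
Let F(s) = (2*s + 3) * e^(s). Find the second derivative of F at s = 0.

7

Shift and add copies of the series according to the polynomial's terms.
From the series, [s^2] F = 7/2; multiply by 2! = 2 to get 7.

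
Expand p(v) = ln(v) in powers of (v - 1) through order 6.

-(v - 1)^6/6 + (v - 1)^5/5 - (v - 1)^4/4 + (v - 1)^3/3 - (v - 1)^2/2 + (v - 1)

Differentiate repeatedly and evaluate at the center.
p(1) = 0
p′(1) = 1
p′′(1) = -1
p′′′(1) = 2
p^(4)(1) = -6
p^(5)(1) = 24
p^(6)(1) = -120
Dividing each by k! gives the coefficients c_0, ..., c_6.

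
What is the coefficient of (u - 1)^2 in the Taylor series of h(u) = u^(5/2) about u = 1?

15/8

h(1) = 1
h′(1) = 5/2
h′′(1) = 15/4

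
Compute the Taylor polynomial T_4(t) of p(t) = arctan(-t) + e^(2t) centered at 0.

2*t^4/3 + 5*t^3/3 + 2*t^2 + t + 1

Expand each term separately and add.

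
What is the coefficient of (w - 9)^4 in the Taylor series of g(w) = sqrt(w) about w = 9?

Compute the successive derivatives at the expansion point and divide by k!.
g(9) = 3
g′(9) = 1/6
g′′(9) = -1/108
g′′′(9) = 1/648
g^(4)(9) = -5/11664

-5/279936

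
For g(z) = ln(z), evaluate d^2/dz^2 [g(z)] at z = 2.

Compute the successive derivatives at the expansion point and divide by k!.
From the series, [(z - 2)^2] g = -1/8; multiply by 2! = 2 to get -1/4.

-1/4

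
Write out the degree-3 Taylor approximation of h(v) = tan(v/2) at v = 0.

Apply the Taylor formula c_k = f^(k)(a)/k!.
[v^0] = 0;  [v^1] = 1/2;  [v^2] = 0;  [v^3] = 1/24.

v^3/24 + v/2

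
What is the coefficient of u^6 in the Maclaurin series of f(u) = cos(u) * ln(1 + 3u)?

-1785/16

Multiply the two series term by term and collect like powers.
f(0) = 0
f′(0) = 3
f′′(0) = -9
f′′′(0) = 45
f^(4)(0) = -432
f^(5)(0) = 5307
f^(6)(0) = -80325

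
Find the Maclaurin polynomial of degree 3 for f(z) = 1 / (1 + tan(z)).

-4*z^3/3 + z^2 - z + 1

Write 1/(1+u) = 1 - u + u^2 - u^3 + ... and substitute the series for u.
[z^0] = 1;  [z^1] = -1;  [z^2] = 1;  [z^3] = -4/3.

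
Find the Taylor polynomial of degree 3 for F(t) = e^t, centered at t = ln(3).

(t - ln(3))^3/2 + 3*(t - ln(3))^2/2 + 3*(t - ln(3)) + 3

Compute the successive derivatives at the expansion point and divide by k!.
F(ln(3)) = 3
F′(ln(3)) = 3
F′′(ln(3)) = 3
F′′′(ln(3)) = 3
The Taylor polynomial is Σ F^(k)(ln(3))/k! · (t - ln(3))^k.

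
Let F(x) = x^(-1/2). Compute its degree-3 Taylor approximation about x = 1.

-5*(x - 1)^3/16 + 3*(x - 1)^2/8 - (x - 1)/2 + 1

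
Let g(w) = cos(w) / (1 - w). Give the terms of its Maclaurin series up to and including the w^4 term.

Write out both Maclaurin series and multiply, keeping only the needed powers.
g(0) = 1
g′(0) = 1
g′′(0) = 1
g′′′(0) = 3
g^(4)(0) = 13

13*w^4/24 + w^3/2 + w^2/2 + w + 1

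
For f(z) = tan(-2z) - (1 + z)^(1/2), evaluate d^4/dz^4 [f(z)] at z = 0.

15/16

Expand each term separately and add.
The coefficient of z^4 in the expansion is 5/128, so f^(4)(0) = 4! * (5/128) = 15/16.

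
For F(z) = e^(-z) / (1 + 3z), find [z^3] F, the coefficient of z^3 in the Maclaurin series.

-113/3

Write out both Maclaurin series and multiply, keeping only the needed powers.
F(0) = 1
F′(0) = -4
F′′(0) = 25
F′′′(0) = -226
So c_3 = F′′′(0)/3! = -113/3.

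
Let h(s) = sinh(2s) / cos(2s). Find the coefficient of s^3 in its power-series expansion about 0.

16/3

Divide the numerator series by the denominator series (power-series long division).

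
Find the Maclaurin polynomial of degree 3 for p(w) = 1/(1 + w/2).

Apply the Taylor formula c_k = f^(k)(a)/k!.
p(0) = 1
p′(0) = -1/2
p′′(0) = 1/2
p′′′(0) = -3/4
Then c_k = p^(k)(0)/k! gives each Taylor coefficient.

-w^3/8 + w^2/4 - w/2 + 1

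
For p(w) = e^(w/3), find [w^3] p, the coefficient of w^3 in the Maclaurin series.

[w^0] = 1;  [w^1] = 1/3;  [w^2] = 1/18;  [w^3] = 1/162.

1/162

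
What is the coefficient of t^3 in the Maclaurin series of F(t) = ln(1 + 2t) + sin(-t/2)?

43/16

Add the two expansions coefficient-wise.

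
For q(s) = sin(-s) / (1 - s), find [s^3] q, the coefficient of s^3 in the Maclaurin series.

Multiply the numerator's expansion by the denominator's geometric series.
q(0) = 0
q′(0) = -1
q′′(0) = -2
q′′′(0) = -5

-5/6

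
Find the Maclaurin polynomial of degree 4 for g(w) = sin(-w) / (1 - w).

Expand each factor separately, then convolve coefficients.

-5*w^4/6 - 5*w^3/6 - w^2 - w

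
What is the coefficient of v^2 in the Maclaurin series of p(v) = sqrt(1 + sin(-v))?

Substitute the inner expansion into the outer series and collect powers.
[v^0] = 1;  [v^1] = -1/2;  [v^2] = -1/8.

-1/8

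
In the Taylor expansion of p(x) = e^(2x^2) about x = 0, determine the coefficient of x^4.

2

[x^0] = 1;  [x^1] = 0;  [x^2] = 2;  [x^3] = 0;  [x^4] = 2.
So c_4 = p^(4)(0)/4! = 2.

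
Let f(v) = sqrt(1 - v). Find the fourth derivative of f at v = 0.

-15/16

The coefficient of v^4 in the expansion is -5/128, so f^(4)(0) = 4! * (-5/128) = -15/16.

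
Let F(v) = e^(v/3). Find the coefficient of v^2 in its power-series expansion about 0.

1/18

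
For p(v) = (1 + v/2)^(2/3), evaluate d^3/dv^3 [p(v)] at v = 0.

1/27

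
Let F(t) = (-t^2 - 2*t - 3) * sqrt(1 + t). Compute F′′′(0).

Multiply each power in the prefactor through the base expansion.
From the series, [t^3] F = -7/16; multiply by 3! = 6 to get -21/8.

-21/8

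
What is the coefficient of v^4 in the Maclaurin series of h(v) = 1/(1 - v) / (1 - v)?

Multiply the two series term by term and collect like powers.

5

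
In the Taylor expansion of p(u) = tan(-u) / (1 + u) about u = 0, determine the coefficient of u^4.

4/3

Write out both Maclaurin series and multiply, keeping only the needed powers.
[u^0] = 0;  [u^1] = -1;  [u^2] = 1;  [u^3] = -4/3;  [u^4] = 4/3.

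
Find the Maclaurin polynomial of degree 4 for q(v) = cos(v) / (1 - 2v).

Take the Cauchy product of the two expansions.
q(0) = 1
q′(0) = 2
q′′(0) = 7
q′′′(0) = 42
q^(4)(0) = 337
Dividing each by k! gives the coefficients c_0, ..., c_4.

337*v^4/24 + 7*v^3 + 7*v^2/2 + 2*v + 1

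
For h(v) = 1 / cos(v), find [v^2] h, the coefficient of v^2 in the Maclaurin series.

1/2

Invert the denominator's series and multiply.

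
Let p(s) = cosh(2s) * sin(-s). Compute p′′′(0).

Multiply the two series term by term and collect like powers.
The coefficient of s^3 in the expansion is -11/6, so p′′′(0) = 3! * (-11/6) = -11.

-11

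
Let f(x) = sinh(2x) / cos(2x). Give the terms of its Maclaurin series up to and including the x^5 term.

Invert the denominator's series and multiply.
f(0) = 0
f′(0) = 2
f′′(0) = 0
f′′′(0) = 32
f^(4)(0) = 0
f^(5)(0) = 1152
Then c_k = f^(k)(0)/k! gives each Taylor coefficient.

48*x^5/5 + 16*x^3/3 + 2*x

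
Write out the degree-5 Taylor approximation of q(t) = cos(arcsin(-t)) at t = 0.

Let u equal the inner series; expand the outer function in u and truncate.
q(0) = 1
q′(0) = 0
q′′(0) = -1
q′′′(0) = 0
q^(4)(0) = -3
q^(5)(0) = 0
The Taylor polynomial is Σ q^(k)(0)/k! · t^k.

-t^4/8 - t^2/2 + 1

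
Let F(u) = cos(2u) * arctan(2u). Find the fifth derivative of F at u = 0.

Write out both Maclaurin series and multiply, keeping only the needed powers.
The coefficient of u^5 in the expansion is 196/15, so F^(5)(0) = 5! * (196/15) = 1568.

1568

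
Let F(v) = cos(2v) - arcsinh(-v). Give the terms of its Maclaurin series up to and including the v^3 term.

Combine the two series term by term.

-v^3/6 - 2*v^2 + v + 1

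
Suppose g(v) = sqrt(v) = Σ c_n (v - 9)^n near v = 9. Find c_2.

-1/216

g(9) = 3
g′(9) = 1/6
g′′(9) = -1/108
So c_2 = g′′(9)/2! = -1/216.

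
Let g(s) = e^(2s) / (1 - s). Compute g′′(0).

10

Expand 1/(denominator) as a geometric series and multiply by the numerator's series.
From the series, [s^2] g = 5; multiply by 2! = 2 to get 10.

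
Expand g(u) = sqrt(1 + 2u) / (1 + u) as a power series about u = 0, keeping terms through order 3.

Take the Cauchy product of the two expansions.
g(0) = 1
g′(0) = 0
g′′(0) = -1
g′′′(0) = 6

u^3 - u^2/2 + 1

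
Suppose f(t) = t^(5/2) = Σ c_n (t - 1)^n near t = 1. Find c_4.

Differentiate repeatedly and evaluate at the center.
f(1) = 1
f′(1) = 5/2
f′′(1) = 15/4
f′′′(1) = 15/8
f^(4)(1) = -15/16
So c_4 = f^(4)(1)/4! = -5/128.

-5/128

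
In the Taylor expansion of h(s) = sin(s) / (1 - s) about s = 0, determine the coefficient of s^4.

Multiply the two series term by term and collect like powers.
[s^0] = 0;  [s^1] = 1;  [s^2] = 1;  [s^3] = 5/6;  [s^4] = 5/6.

5/6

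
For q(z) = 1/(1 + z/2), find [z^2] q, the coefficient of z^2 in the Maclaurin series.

1/4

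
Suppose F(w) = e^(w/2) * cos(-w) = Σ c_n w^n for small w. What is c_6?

13/5120

Write out both Maclaurin series and multiply, keeping only the needed powers.
F(0) = 1
F′(0) = 1/2
F′′(0) = -3/4
F′′′(0) = -11/8
F^(4)(0) = -7/16
F^(5)(0) = 41/32
F^(6)(0) = 117/64
The Taylor polynomial is Σ F^(k)(0)/k! · w^k.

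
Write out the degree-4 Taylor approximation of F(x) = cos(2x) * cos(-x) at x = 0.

Write out both Maclaurin series and multiply, keeping only the needed powers.
[x^0] = 1;  [x^1] = 0;  [x^2] = -5/2;  [x^3] = 0;  [x^4] = 41/24.

41*x^4/24 - 5*x^2/2 + 1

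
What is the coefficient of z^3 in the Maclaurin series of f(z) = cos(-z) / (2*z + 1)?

Expand 1/(denominator) as a geometric series and multiply by the numerator's series.

-7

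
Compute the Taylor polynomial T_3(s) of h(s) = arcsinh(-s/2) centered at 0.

s^3/48 - s/2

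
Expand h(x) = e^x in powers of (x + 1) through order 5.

(x + 1)^5*e^(-1)/120 + (x + 1)^4*e^(-1)/24 + (x + 1)^3*e^(-1)/6 + (x + 1)^2*e^(-1)/2 + (x + 1)*e^(-1) + e^(-1)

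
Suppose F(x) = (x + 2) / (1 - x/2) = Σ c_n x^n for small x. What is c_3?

Distribute the polynomial across the series and collect like powers.

1/2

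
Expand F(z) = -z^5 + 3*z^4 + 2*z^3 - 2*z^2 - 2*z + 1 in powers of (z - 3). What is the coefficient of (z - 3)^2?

-92

[(z - 3)^0] = 31;  [(z - 3)^1] = -41;  [(z - 3)^2] = -92.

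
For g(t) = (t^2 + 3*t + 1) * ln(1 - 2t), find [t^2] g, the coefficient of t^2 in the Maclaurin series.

Multiply each power in the prefactor through the base expansion.
g(0) = 0
g′(0) = -2
g′′(0) = -16

-8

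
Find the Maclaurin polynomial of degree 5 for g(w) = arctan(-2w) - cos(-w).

Combine the two series term by term.
g(0) = -1
g′(0) = -2
g′′(0) = 1
g′′′(0) = 16
g^(4)(0) = -1
g^(5)(0) = -768

-32*w^5/5 - w^4/24 + 8*w^3/3 + w^2/2 - 2*w - 1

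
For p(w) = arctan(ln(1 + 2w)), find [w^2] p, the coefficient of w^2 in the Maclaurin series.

Compose series: expand the inner function first, then feed it into the outer expansion.
So c_2 = p′′(0)/2! = -2.

-2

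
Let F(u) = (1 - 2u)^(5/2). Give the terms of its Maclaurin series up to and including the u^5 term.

-3*u^5/8 - 5*u^4/8 - 5*u^3/2 + 15*u^2/2 - 5*u + 1

F(0) = 1
F′(0) = -5
F′′(0) = 15
F′′′(0) = -15
F^(4)(0) = -15
F^(5)(0) = -45
Then c_k = F^(k)(0)/k! gives each Taylor coefficient.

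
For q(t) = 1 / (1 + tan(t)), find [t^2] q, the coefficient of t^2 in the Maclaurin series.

Write 1/(1+u) = 1 - u + u^2 - u^3 + ... and substitute the series for u.
[t^0] = 1;  [t^1] = -1;  [t^2] = 1.
So c_2 = q′′(0)/2! = 1.

1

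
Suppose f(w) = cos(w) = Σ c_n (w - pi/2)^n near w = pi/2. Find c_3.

1/6

Compute the successive derivatives at the expansion point and divide by k!.
f(pi/2) = 0
f′(pi/2) = -1
f′′(pi/2) = 0
f′′′(pi/2) = 1
The Taylor polynomial is Σ f^(k)(pi/2)/k! · (w - pi/2)^k.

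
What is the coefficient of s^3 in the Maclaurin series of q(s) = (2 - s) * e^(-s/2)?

Distribute the polynomial across the series and collect like powers.
q(0) = 2
q′(0) = -2
q′′(0) = 3/2
q′′′(0) = -1
So c_3 = q′′′(0)/3! = -1/6.

-1/6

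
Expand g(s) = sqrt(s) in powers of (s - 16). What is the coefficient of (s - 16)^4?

-5/2097152

Differentiate repeatedly and evaluate at the center.
g(16) = 4
g′(16) = 1/8
g′′(16) = -1/256
g′′′(16) = 3/8192
g^(4)(16) = -15/262144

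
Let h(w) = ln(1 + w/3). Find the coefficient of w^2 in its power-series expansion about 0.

Use the known series and substitute for the argument.
h(0) = 0
h′(0) = 1/3
h′′(0) = -1/9
So c_2 = h′′(0)/2! = -1/18.

-1/18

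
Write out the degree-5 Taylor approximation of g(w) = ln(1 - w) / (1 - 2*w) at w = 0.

-661*w^5/30 - 131*w^4/12 - 16*w^3/3 - 5*w^2/2 - w

Multiply the numerator's expansion by the denominator's geometric series.
g(0) = 0
g′(0) = -1
g′′(0) = -5
g′′′(0) = -32
g^(4)(0) = -262
g^(5)(0) = -2644
Then c_k = g^(k)(0)/k! gives each Taylor coefficient.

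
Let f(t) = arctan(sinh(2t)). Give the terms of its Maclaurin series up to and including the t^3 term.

Substitute the inner expansion into the outer series and collect powers.
f(0) = 0
f′(0) = 2
f′′(0) = 0
f′′′(0) = -8

-4*t^3/3 + 2*t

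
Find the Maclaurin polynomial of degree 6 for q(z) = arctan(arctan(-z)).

Substitute the inner expansion into the outer series and collect powers.
q(0) = 0
q′(0) = -1
q′′(0) = 0
q′′′(0) = 4
q^(4)(0) = 0
q^(5)(0) = -88
q^(6)(0) = 0
The Taylor polynomial is Σ q^(k)(0)/k! · z^k.

-11*z^5/15 + 2*z^3/3 - z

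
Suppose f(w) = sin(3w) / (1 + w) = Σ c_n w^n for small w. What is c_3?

Write out both Maclaurin series and multiply, keeping only the needed powers.
f(0) = 0
f′(0) = 3
f′′(0) = -6
f′′′(0) = -9
So c_3 = f′′′(0)/3! = -3/2.

-3/2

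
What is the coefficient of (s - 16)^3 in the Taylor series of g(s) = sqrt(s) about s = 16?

1/16384

g(16) = 4
g′(16) = 1/8
g′′(16) = -1/256
g′′′(16) = 3/8192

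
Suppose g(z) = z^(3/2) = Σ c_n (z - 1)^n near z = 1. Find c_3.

Apply the Taylor formula c_k = f^(k)(a)/k!.
g(1) = 1
g′(1) = 3/2
g′′(1) = 3/4
g′′′(1) = -3/8
Dividing each by k! gives the coefficients c_0, ..., c_3.

-1/16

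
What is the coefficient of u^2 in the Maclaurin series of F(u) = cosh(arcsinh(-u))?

1/2

Plug the Maclaurin series of the inner function into that of the outer and collect terms.
F(0) = 1
F′(0) = 0
F′′(0) = 1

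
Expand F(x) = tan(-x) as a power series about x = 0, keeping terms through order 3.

Apply the Taylor formula c_k = f^(k)(a)/k!.
[x^0] = 0;  [x^1] = -1;  [x^2] = 0;  [x^3] = -1/3.

-x^3/3 - x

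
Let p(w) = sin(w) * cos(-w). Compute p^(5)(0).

Multiply the two series term by term and collect like powers.
From the series, [w^5] p = 2/15; multiply by 5! = 120 to get 16.

16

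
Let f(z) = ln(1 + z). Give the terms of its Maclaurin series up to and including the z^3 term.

Use the known series and substitute for the argument.
f(0) = 0
f′(0) = 1
f′′(0) = -1
f′′′(0) = 2
Then c_k = f^(k)(0)/k! gives each Taylor coefficient.

z^3/3 - z^2/2 + z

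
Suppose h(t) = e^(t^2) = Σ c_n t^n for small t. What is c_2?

1

[t^0] = 1;  [t^1] = 0;  [t^2] = 1.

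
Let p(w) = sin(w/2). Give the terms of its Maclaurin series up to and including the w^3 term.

p(0) = 0
p′(0) = 1/2
p′′(0) = 0
p′′′(0) = -1/8
The Taylor polynomial is Σ p^(k)(0)/k! · w^k.

-w^3/48 + w/2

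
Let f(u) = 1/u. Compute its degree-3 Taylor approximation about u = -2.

-(u + 2)^3/16 - (u + 2)^2/8 - (u + 2)/4 - 1/2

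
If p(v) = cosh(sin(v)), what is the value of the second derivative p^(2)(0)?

Let u equal the inner series; expand the outer function in u and truncate.
From the series, [v^2] p = 1/2; multiply by 2! = 2 to get 1.

1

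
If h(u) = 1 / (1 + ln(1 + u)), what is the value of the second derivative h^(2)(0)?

Expand as Σ (-1)^k u^k with u equal to the inner function's series.
The coefficient of u^2 in the expansion is 3/2, so h′′(0) = 2! * (3/2) = 3.

3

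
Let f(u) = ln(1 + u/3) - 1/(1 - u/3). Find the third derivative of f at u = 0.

Combine the two series term by term.
The coefficient of u^3 in the expansion is -2/81, so f′′′(0) = 3! * (-2/81) = -4/27.

-4/27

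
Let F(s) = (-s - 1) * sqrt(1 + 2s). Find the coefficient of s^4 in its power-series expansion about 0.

Multiply each power in the prefactor through the base expansion.
So c_4 = F^(4)(0)/4! = 1/8.

1/8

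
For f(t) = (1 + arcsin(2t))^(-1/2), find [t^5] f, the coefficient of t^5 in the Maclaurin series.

Let u equal the inner series; expand the outer function in u and truncate.
f(0) = 1
f′(0) = -1
f′′(0) = 3
f′′′(0) = -19
f^(4)(0) = 153
f^(5)(0) = -1689
Then c_k = f^(k)(0)/k! gives each Taylor coefficient.

-563/40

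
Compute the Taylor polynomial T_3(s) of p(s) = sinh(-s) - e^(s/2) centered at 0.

-3*s^3/16 - s^2/8 - 3*s/2 - 1

Expand each term separately and add.
p(0) = -1
p′(0) = -3/2
p′′(0) = -1/4
p′′′(0) = -9/8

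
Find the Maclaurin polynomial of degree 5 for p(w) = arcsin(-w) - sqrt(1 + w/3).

Combine the two series term by term.

-23363*w^5/311040 + 5*w^4/10368 - 73*w^3/432 + w^2/72 - 7*w/6 - 1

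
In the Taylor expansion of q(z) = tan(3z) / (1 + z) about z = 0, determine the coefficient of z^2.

Write out both Maclaurin series and multiply, keeping only the needed powers.
[z^0] = 0;  [z^1] = 3;  [z^2] = -3.
So c_2 = q′′(0)/2! = -3.

-3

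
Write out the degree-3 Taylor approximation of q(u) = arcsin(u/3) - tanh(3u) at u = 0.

Expand each term separately and add.
q(0) = 0
q′(0) = -8/3
q′′(0) = 0
q′′′(0) = 1459/27
Dividing each by k! gives the coefficients c_0, ..., c_3.

1459*u^3/162 - 8*u/3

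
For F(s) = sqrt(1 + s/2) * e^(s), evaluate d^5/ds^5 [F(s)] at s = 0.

Write out both Maclaurin series and multiply, keeping only the needed powers.
The coefficient of s^5 in the expansion is 1949/122880, so F^(5)(0) = 5! * (1949/122880) = 1949/1024.

1949/1024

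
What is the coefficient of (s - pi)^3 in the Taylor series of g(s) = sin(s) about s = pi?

1/6

g(pi) = 0
g′(pi) = -1
g′′(pi) = 0
g′′′(pi) = 1
So c_3 = g′′′(pi)/3! = 1/6.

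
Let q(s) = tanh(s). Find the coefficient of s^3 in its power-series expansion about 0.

-1/3

c_3 = q′′′(0)/3! = -1/3.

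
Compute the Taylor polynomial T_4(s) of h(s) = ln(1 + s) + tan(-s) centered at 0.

-s^4/4 - s^2/2

Combine the two series term by term.
h(0) = 0
h′(0) = 0
h′′(0) = -1
h′′′(0) = 0
h^(4)(0) = -6
Dividing each by k! gives the coefficients c_0, ..., c_4.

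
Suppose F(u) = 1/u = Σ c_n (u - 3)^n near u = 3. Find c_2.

Compute the successive derivatives at the expansion point and divide by k!.
F(3) = 1/3
F′(3) = -1/9
F′′(3) = 2/27
So c_2 = F′′(3)/2! = 1/27.

1/27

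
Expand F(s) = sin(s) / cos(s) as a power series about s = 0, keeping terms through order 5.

Write the quotient as an unknown series and match coefficients against numerator = denominator · series.
[s^0] = 0;  [s^1] = 1;  [s^2] = 0;  [s^3] = 1/3;  [s^4] = 0;  [s^5] = 2/15.

2*s^5/15 + s^3/3 + s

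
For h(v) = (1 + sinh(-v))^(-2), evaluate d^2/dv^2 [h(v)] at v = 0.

Plug the Maclaurin series of the inner function into that of the outer and collect terms.
From the series, [v^2] h = 3; multiply by 2! = 2 to get 6.

6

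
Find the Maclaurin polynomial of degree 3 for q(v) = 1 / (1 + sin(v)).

Expand as Σ (-1)^k u^k with u equal to the inner function's series.
q(0) = 1
q′(0) = -1
q′′(0) = 2
q′′′(0) = -5
Then c_k = q^(k)(0)/k! gives each Taylor coefficient.

-5*v^3/6 + v^2 - v + 1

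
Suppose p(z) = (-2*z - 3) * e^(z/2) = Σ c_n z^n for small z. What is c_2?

-11/8

Multiply each power in the prefactor through the base expansion.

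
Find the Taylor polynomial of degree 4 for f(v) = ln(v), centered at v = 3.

f(3) = ln(3)
f′(3) = 1/3
f′′(3) = -1/9
f′′′(3) = 2/27
f^(4)(3) = -2/27

-(v - 3)^4/324 + (v - 3)^3/81 - (v - 3)^2/18 + (v - 3)/3 + ln(3)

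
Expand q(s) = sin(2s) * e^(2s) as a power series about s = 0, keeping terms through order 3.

8*s^3/3 + 4*s^2 + 2*s

Write out both Maclaurin series and multiply, keeping only the needed powers.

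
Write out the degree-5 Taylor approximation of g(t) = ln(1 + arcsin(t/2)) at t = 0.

Let u equal the inner series; expand the outer function in u and truncate.
[t^0] = 0;  [t^1] = 1/2;  [t^2] = -1/8;  [t^3] = 1/16;  [t^4] = -5/192;  [t^5] = 53/3840.

53*t^5/3840 - 5*t^4/192 + t^3/16 - t^2/8 + t/2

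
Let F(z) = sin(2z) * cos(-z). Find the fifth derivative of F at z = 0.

122

Expand each factor separately, then convolve coefficients.
From the series, [z^5] F = 61/60; multiply by 5! = 120 to get 122.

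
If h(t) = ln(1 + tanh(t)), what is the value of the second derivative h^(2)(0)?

-1

Compose series: expand the inner function first, then feed it into the outer expansion.
The coefficient of t^2 in the expansion is -1/2, so h′′(0) = 2! * (-1/2) = -1.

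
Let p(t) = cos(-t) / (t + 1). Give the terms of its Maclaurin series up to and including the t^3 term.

-t^3/2 + t^2/2 - t + 1

Multiply the numerator's expansion by the denominator's geometric series.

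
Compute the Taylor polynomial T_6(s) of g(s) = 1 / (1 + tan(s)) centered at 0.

Write 1/(1+u) = 1 - u + u^2 - u^3 + ... and substitute the series for u.
[s^0] = 1;  [s^1] = -1;  [s^2] = 1;  [s^3] = -4/3;  [s^4] = 5/3;  [s^5] = -32/15;  [s^6] = 122/45.

122*s^6/45 - 32*s^5/15 + 5*s^4/3 - 4*s^3/3 + s^2 - s + 1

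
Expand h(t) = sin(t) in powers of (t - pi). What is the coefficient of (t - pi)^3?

1/6

Compute the successive derivatives at the expansion point and divide by k!.
h(pi) = 0
h′(pi) = -1
h′′(pi) = 0
h′′′(pi) = 1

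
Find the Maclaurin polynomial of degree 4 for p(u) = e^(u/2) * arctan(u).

-7*u^4/48 - 5*u^3/24 + u^2/2 + u

Take the Cauchy product of the two expansions.
p(0) = 0
p′(0) = 1
p′′(0) = 1
p′′′(0) = -5/4
p^(4)(0) = -7/2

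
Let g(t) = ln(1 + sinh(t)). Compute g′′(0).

Compose series: expand the inner function first, then feed it into the outer expansion.
The coefficient of t^2 in the expansion is -1/2, so g′′(0) = 2! * (-1/2) = -1.

-1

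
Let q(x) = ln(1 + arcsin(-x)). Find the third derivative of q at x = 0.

-3

Compose series: expand the inner function first, then feed it into the outer expansion.
The coefficient of x^3 in the expansion is -1/2, so q′′′(0) = 3! * (-1/2) = -3.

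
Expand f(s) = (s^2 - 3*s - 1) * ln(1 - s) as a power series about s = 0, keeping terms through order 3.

Multiply each power in the prefactor through the base expansion.
f(0) = 0
f′(0) = 1
f′′(0) = 7
f′′′(0) = 5

5*s^3/6 + 7*s^2/2 + s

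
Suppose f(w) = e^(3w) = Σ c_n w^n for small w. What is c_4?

27/8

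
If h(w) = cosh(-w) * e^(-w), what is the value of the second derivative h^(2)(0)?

2

Write out both Maclaurin series and multiply, keeping only the needed powers.
The coefficient of w^2 in the expansion is 1, so h′′(0) = 2! * (1) = 2.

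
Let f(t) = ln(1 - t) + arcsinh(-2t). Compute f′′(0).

Expand each term separately and add.
The coefficient of t^2 in the expansion is -1/2, so f′′(0) = 2! * (-1/2) = -1.

-1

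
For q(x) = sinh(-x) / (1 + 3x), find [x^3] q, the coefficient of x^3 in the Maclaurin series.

-55/6

Take the Cauchy product of the two expansions.
So c_3 = q′′′(0)/3! = -55/6.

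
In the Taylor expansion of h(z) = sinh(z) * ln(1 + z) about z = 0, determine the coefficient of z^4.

Multiply the two series term by term and collect like powers.
h(0) = 0
h′(0) = 0
h′′(0) = 2
h′′′(0) = -3
h^(4)(0) = 12

1/2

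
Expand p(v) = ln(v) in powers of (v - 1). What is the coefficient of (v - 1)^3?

c_3 = p′′′(1)/3! = 1/3.

1/3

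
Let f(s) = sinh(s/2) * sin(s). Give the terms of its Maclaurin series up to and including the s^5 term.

Multiply the two series term by term and collect like powers.

-s^4/16 + s^2/2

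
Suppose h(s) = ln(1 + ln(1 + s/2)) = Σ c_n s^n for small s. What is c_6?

-917/23040

Let u equal the inner series; expand the outer function in u and truncate.
h(0) = 0
h′(0) = 1/2
h′′(0) = -1/2
h′′′(0) = 7/8
h^(4)(0) = -35/16
h^(5)(0) = 57/8
h^(6)(0) = -917/32
So c_6 = h^(6)(0)/6! = -917/23040.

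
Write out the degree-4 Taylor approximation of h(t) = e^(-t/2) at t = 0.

t^4/384 - t^3/48 + t^2/8 - t/2 + 1

Use the known series and substitute for the argument.
h(0) = 1
h′(0) = -1/2
h′′(0) = 1/4
h′′′(0) = -1/8
h^(4)(0) = 1/16
The Taylor polynomial is Σ h^(k)(0)/k! · t^k.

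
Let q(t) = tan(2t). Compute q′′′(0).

16

Compute the successive derivatives at the expansion point and divide by k!.
The coefficient of t^3 in the expansion is 8/3, so q′′′(0) = 3! * (8/3) = 16.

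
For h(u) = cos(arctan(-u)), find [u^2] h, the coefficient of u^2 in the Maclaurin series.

-1/2

Plug the Maclaurin series of the inner function into that of the outer and collect terms.
[u^0] = 1;  [u^1] = 0;  [u^2] = -1/2.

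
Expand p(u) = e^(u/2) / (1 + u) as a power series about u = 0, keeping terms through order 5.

Expand each factor separately, then convolve coefficients.
[u^0] = 1;  [u^1] = -1/2;  [u^2] = 5/8;  [u^3] = -29/48;  [u^4] = 233/384;  [u^5] = -2329/3840.

-2329*u^5/3840 + 233*u^4/384 - 29*u^3/48 + 5*u^2/8 - u/2 + 1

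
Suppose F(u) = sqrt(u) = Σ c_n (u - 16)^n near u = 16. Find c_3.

1/16384

[(u - 16)^0] = 4;  [(u - 16)^1] = 1/8;  [(u - 16)^2] = -1/512;  [(u - 16)^3] = 1/16384.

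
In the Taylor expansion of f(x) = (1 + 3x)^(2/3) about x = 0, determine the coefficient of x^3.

4/3

Differentiate repeatedly and evaluate at the center.
f(0) = 1
f′(0) = 2
f′′(0) = -2
f′′′(0) = 8
The Taylor polynomial is Σ f^(k)(0)/k! · x^k.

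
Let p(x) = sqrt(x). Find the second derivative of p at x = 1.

-1/4

From the series, [(x - 1)^2] p = -1/8; multiply by 2! = 2 to get -1/4.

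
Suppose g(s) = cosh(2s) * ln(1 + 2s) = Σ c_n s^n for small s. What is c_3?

20/3

Multiply the two series term by term and collect like powers.
[s^0] = 0;  [s^1] = 2;  [s^2] = -2;  [s^3] = 20/3.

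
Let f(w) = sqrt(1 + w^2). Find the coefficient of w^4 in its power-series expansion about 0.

f(0) = 1
f′(0) = 0
f′′(0) = 1
f′′′(0) = 0
f^(4)(0) = -3
Dividing each by k! gives the coefficients c_0, ..., c_4.

-1/8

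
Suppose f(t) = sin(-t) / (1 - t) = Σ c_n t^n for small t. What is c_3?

-5/6

Take the Cauchy product of the two expansions.
So c_3 = f′′′(0)/3! = -5/6.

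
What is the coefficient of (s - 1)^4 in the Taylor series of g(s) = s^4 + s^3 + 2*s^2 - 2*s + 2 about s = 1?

Compute the successive derivatives at the expansion point and divide by k!.

1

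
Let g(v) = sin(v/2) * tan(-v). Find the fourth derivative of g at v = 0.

Expand each factor separately, then convolve coefficients.
The coefficient of v^4 in the expansion is -7/48, so g^(4)(0) = 4! * (-7/48) = -7/2.

-7/2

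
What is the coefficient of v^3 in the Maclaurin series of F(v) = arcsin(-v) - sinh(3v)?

-14/3

Add the two expansions coefficient-wise.
F(0) = 0
F′(0) = -4
F′′(0) = 0
F′′′(0) = -28
The Taylor polynomial is Σ F^(k)(0)/k! · v^k.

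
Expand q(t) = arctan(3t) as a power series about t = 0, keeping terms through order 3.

-9*t^3 + 3*t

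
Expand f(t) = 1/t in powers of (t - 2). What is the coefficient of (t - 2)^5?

-1/64

Apply the Taylor formula c_k = f^(k)(a)/k!.
[(t - 2)^0] = 1/2;  [(t - 2)^1] = -1/4;  [(t - 2)^2] = 1/8;  [(t - 2)^3] = -1/16;  [(t - 2)^4] = 1/32;  [(t - 2)^5] = -1/64.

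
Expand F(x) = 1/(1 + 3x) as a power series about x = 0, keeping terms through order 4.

F(0) = 1
F′(0) = -3
F′′(0) = 18
F′′′(0) = -162
F^(4)(0) = 1944

81*x^4 - 27*x^3 + 9*x^2 - 3*x + 1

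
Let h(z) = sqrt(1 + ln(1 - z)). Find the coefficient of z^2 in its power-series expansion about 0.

Substitute the inner expansion into the outer series and collect powers.
h(0) = 1
h′(0) = -1/2
h′′(0) = -3/4
So c_2 = h′′(0)/2! = -3/8.

-3/8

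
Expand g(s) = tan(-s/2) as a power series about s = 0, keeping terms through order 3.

-s^3/24 - s/2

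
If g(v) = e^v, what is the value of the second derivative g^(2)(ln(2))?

Differentiate repeatedly and evaluate at the center.
From the series, [(v - ln(2))^2] g = 1; multiply by 2! = 2 to get 2.

2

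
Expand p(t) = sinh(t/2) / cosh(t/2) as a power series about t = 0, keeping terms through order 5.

t^5/240 - t^3/24 + t/2

Invert the denominator's series and multiply.
p(0) = 0
p′(0) = 1/2
p′′(0) = 0
p′′′(0) = -1/4
p^(4)(0) = 0
p^(5)(0) = 1/2
Dividing each by k! gives the coefficients c_0, ..., c_5.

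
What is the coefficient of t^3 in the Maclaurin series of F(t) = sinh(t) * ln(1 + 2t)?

Take the Cauchy product of the two expansions.
[t^0] = 0;  [t^1] = 0;  [t^2] = 2;  [t^3] = -2.

-2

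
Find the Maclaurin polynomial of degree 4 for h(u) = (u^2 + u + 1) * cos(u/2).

-47*u^4/384 - u^3/8 + 7*u^2/8 + u + 1

Distribute the polynomial across the series and collect like powers.
h(0) = 1
h′(0) = 1
h′′(0) = 7/4
h′′′(0) = -3/4
h^(4)(0) = -47/16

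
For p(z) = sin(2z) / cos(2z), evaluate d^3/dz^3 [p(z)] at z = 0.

16

Write the quotient as an unknown series and match coefficients against numerator = denominator · series.
From the series, [z^3] p = 8/3; multiply by 3! = 6 to get 16.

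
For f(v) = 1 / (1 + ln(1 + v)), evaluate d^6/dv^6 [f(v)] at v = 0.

Use the geometric series for the reciprocal, then substitute.
From the series, [v^6] f = 3289/360; multiply by 6! = 720 to get 6578.

6578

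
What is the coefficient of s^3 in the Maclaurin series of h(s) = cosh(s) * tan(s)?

5/6

Expand each factor separately, then convolve coefficients.
h(0) = 0
h′(0) = 1
h′′(0) = 0
h′′′(0) = 5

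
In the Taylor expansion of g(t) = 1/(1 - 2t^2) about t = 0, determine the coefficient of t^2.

2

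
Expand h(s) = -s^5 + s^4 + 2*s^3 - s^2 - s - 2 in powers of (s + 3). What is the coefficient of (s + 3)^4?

[(s + 3)^0] = 262;  [(s + 3)^1] = -454;  [(s + 3)^2] = 305;  [(s + 3)^3] = -100;  [(s + 3)^4] = 16.
So c_4 = h^(4)(-3)/4! = 16.

16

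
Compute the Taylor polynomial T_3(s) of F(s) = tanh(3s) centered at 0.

-9*s^3 + 3*s

Compute the successive derivatives at the expansion point and divide by k!.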